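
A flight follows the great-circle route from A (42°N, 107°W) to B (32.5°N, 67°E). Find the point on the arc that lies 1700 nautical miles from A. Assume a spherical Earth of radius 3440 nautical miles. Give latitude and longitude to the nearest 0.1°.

≈ (70.1°N, 99.7°W)

The haversine formula gives a central angle δ ≈ 1.838 rad (105.3°) between the endpoints. The total great-circle distance is δ·R ≈ 1.838 × 3440 ≈ 6322 nmi, so the target fraction is f = 1700/6322 ≈ 0.269.
Interpolate at f ≈ 0.269 with slerp weights a = sin((1−f)δ)/sin δ ≈ 1.010, b = sin(fδ)/sin δ ≈ 0.492.
p = a·p₁ + b·p₂ ≈ (-0.057, -0.336, 0.940); φ = arcsin(p_z) ≈ 70.07°, λ = atan2(p_y, p_x) ≈ -99.70°.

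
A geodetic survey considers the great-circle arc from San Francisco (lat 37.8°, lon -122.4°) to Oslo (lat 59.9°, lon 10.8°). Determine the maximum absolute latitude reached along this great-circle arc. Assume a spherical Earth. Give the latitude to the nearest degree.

≈ 73°

The great circle lies in the plane with unit normal n̂ = (p₁ × p₂)/|p₁ × p₂|.
Here n̂_z ≈ +0.299; the vertex latitude is φ_max = arccos|n̂_z| ≈ 72.6°.
Check via Clairaut: cos φ_max = |cos φ₁| · sin C = cos(37.8°)·sin(22.2°) ≈ 0.299, again giving ≈ 72.6°.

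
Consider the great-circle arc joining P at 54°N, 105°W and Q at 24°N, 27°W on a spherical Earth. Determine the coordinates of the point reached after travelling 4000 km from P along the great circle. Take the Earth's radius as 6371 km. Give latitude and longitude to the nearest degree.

≈ 43°N, 51°W

Write both endpoints as unit vectors p₁, p₂ with components (cos φ cos λ, cos φ sin λ, sin φ).
The central angle between the endpoints is δ = arccos(p₁·p₂) ≈ 1.114 rad (63.9°). The total great-circle distance is δ·R ≈ 1.114 × 6371 ≈ 7100 km, so the target fraction is f = 4000/7100 ≈ 0.563.
Interpolate at f ≈ 0.563 with slerp weights a = sin((1−f)δ)/sin δ ≈ 0.521, b = sin(fδ)/sin δ ≈ 0.654.
p = a·p₁ + b·p₂ ≈ (0.453, -0.567, 0.688); φ = arcsin(p_z) ≈ 43.44°, λ = atan2(p_y, p_x) ≈ -51.36°.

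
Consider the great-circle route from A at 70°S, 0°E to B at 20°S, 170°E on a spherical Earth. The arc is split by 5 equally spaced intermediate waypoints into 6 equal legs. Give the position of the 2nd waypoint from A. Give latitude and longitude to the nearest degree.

Write both endpoints as unit vectors p₁, p₂ with components (cos φ cos λ, cos φ sin λ, sin φ).
The central angle between the endpoints is δ = arccos(p₁·p₂) ≈ 1.566 rad (89.7°).
Interpolate at f = 2/6 with slerp weights a = sin((1−f)δ)/sin δ ≈ 0.864, b = sin(fδ)/sin δ ≈ 0.499.
p = a·p₁ + b·p₂ ≈ (-0.166, 0.081, -0.983); φ = arcsin(p_z) ≈ -79.36°, λ = atan2(p_y, p_x) ≈ 153.86°.

≈ 79°S, 154°E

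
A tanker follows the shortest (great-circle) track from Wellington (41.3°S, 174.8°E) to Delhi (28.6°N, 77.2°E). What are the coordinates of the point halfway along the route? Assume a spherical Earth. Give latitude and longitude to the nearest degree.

≈ (10°S, 121°E)

The haversine formula gives a central angle δ ≈ 1.986 rad (113.8°) between the endpoints.
Interpolate at f = 1/2 with slerp weights a = sin((1−f)δ)/sin δ ≈ 0.915, b = sin(fδ)/sin δ ≈ 0.915.
p = a·p₁ + b·p₂ ≈ (-0.507, 0.846, -0.166); φ = arcsin(p_z) ≈ -9.55°, λ = atan2(p_y, p_x) ≈ 120.92°.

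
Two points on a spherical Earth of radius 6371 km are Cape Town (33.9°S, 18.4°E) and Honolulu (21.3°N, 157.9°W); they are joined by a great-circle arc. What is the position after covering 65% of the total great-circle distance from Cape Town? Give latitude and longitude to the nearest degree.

Write both endpoints as unit vectors p₁, p₂ with components (cos φ cos λ, cos φ sin λ, sin φ).
The central angle between the endpoints is δ = arccos(p₁·p₂) ≈ 2.914 rad (167.0°).
Interpolate at f = 0.65 with slerp weights a = sin((1−f)δ)/sin δ ≈ 3.783, b = sin(fδ)/sin δ ≈ 4.209.
p = a·p₁ + b·p₂ ≈ (-0.654, -0.484, -0.581); φ = arcsin(p_z) ≈ -35.52°, λ = atan2(p_y, p_x) ≈ -143.48°.

≈ 36°S, 143°W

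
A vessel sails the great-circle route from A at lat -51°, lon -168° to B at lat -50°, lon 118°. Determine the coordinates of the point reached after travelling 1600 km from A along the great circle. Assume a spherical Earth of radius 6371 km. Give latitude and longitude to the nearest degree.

Write both endpoints as unit vectors p₁, p₂ with components (cos φ cos λ, cos φ sin λ, sin φ).
The central angle between the endpoints is δ = arccos(p₁·p₂) ≈ 0.786 rad (45.0°). The total great-circle distance is δ·R ≈ 0.786 × 6371 ≈ 5006 km, so the target fraction is f = 1600/5006 ≈ 0.320.
Interpolate at f ≈ 0.320 with slerp weights a = sin((1−f)δ)/sin δ ≈ 0.720, b = sin(fδ)/sin δ ≈ 0.351.
p = a·p₁ + b·p₂ ≈ (-0.549, 0.105, -0.829); φ = arcsin(p_z) ≈ -55.99°, λ = atan2(p_y, p_x) ≈ 169.17°.

≈ lat -56°, lon 169°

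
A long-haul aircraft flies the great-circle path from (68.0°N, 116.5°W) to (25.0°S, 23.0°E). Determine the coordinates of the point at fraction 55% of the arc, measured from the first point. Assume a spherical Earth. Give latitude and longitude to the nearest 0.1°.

≈ (31.0°N, 4.4°E)

Write both endpoints as unit vectors p₁, p₂ with components (cos φ cos λ, cos φ sin λ, sin φ).
The central angle between the endpoints is δ = arccos(p₁·p₂) ≈ 2.278 rad (130.5°).
Interpolate at f = 0.55 with slerp weights a = sin((1−f)δ)/sin δ ≈ 1.125, b = sin(fδ)/sin δ ≈ 1.250.
p = a·p₁ + b·p₂ ≈ (0.855, 0.066, 0.515); φ = arcsin(p_z) ≈ 30.98°, λ = atan2(p_y, p_x) ≈ 4.38°.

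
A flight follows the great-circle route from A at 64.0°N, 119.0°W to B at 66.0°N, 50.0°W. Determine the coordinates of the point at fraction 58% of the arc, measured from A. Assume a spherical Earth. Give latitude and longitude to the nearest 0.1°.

From cos δ = sin φ₁ sin φ₂ + cos φ₁ cos φ₂ cos Δλ, the central angle is δ ≈ 0.484 rad (27.8°).
Interpolate at f = 0.58 with slerp weights a = sin((1−f)δ)/sin δ ≈ 0.434, b = sin(fδ)/sin δ ≈ 0.595.
p = a·p₁ + b·p₂ ≈ (0.063, -0.352, 0.934); φ = arcsin(p_z) ≈ 69.05°, λ = atan2(p_y, p_x) ≈ -79.78°.

≈ 69.1°N, 79.8°W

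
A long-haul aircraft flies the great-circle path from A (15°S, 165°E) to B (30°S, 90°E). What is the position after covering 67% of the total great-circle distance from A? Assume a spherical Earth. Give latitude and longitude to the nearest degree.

≈ (30°S, 117°E)

The haversine formula gives a central angle δ ≈ 1.218 rad (69.8°) between the endpoints.
Interpolate at f = 0.67 with slerp weights a = sin((1−f)δ)/sin δ ≈ 0.417, b = sin(fδ)/sin δ ≈ 0.776.
p = a·p₁ + b·p₂ ≈ (-0.389, 0.776, -0.496); φ = arcsin(p_z) ≈ -29.73°, λ = atan2(p_y, p_x) ≈ 116.61°.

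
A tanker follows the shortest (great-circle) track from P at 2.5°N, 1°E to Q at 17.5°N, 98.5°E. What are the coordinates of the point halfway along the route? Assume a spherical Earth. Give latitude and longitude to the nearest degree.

The haversine formula gives a central angle δ ≈ 1.682 rad (96.4°) between the endpoints.
Interpolate at f = 1/2 with slerp weights a = sin((1−f)δ)/sin δ ≈ 0.750, b = sin(fδ)/sin δ ≈ 0.750.
p = a·p₁ + b·p₂ ≈ (0.643, 0.721, 0.258); φ = arcsin(p_z) ≈ 14.97°, λ = atan2(p_y, p_x) ≈ 48.23°.

≈ 15°N, 48°E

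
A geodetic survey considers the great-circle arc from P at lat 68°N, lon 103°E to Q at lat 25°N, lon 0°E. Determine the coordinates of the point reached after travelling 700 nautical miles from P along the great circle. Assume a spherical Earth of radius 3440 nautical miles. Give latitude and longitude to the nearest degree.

≈ lat 69°N, lon 71°E

Write both endpoints as unit vectors p₁, p₂ with components (cos φ cos λ, cos φ sin λ, sin φ).
The central angle between the endpoints is δ = arccos(p₁·p₂) ≈ 1.250 rad (71.6°). The total great-circle distance is δ·R ≈ 1.250 × 3440 ≈ 4299 nmi, so the target fraction is f = 700/4299 ≈ 0.163.
Interpolate at f ≈ 0.163 with slerp weights a = sin((1−f)δ)/sin δ ≈ 0.912, b = sin(fδ)/sin δ ≈ 0.213.
p = a·p₁ + b·p₂ ≈ (0.116, 0.333, 0.936); φ = arcsin(p_z) ≈ 69.35°, λ = atan2(p_y, p_x) ≈ 70.77°.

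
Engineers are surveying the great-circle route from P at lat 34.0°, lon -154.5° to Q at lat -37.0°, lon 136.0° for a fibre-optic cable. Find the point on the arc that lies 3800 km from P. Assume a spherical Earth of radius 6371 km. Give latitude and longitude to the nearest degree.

Write both endpoints as unit vectors p₁, p₂ with components (cos φ cos λ, cos φ sin λ, sin φ).
The central angle between the endpoints is δ = arccos(p₁·p₂) ≈ 1.676 rad (96.0°). The total great-circle distance is δ·R ≈ 1.676 × 6371 ≈ 10676 km, so the target fraction is f = 3800/10676 ≈ 0.356.
Interpolate at f ≈ 0.356 with slerp weights a = sin((1−f)δ)/sin δ ≈ 0.886, b = sin(fδ)/sin δ ≈ 0.565.
p = a·p₁ + b·p₂ ≈ (-0.988, -0.003, 0.156); φ = arcsin(p_z) ≈ 8.96°, λ = atan2(p_y, p_x) ≈ -179.82°.

≈ lat 9°, lon 180°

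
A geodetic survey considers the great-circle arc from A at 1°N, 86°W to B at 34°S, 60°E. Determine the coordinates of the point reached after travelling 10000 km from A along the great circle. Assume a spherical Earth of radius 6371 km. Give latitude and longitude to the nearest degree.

≈ 50°S, 3°E

Write both endpoints as unit vectors p₁, p₂ with components (cos φ cos λ, cos φ sin λ, sin φ).
The central angle between the endpoints is δ = arccos(p₁·p₂) ≈ 2.342 rad (134.2°). The total great-circle distance is δ·R ≈ 2.342 × 6371 ≈ 14921 km, so the target fraction is f = 10000/14921 ≈ 0.670.
Interpolate at f ≈ 0.670 with slerp weights a = sin((1−f)δ)/sin δ ≈ 0.973, b = sin(fδ)/sin δ ≈ 1.394.
p = a·p₁ + b·p₂ ≈ (0.646, 0.031, -0.763); φ = arcsin(p_z) ≈ -49.71°, λ = atan2(p_y, p_x) ≈ 2.72°.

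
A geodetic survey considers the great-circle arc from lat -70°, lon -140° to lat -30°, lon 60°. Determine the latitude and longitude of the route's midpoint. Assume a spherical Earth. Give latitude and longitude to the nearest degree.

≈ lat -69°, lon 72°

From cos δ = sin φ₁ sin φ₂ + cos φ₁ cos φ₂ cos Δλ, the central angle is δ ≈ 1.378 rad (79.0°).
Interpolate at f = 1/2 with slerp weights a = sin((1−f)δ)/sin δ ≈ 0.648, b = sin(fδ)/sin δ ≈ 0.648.
p = a·p₁ + b·p₂ ≈ (0.111, 0.343, -0.933); φ = arcsin(p_z) ≈ -68.85°, λ = atan2(p_y, p_x) ≈ 72.12°.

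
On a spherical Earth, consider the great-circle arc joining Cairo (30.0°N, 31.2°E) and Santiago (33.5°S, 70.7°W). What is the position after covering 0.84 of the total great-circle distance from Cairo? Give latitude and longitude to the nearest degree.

≈ 26°S, 52°W

Write both endpoints as unit vectors p₁, p₂ with components (cos φ cos λ, cos φ sin λ, sin φ).
The central angle between the endpoints is δ = arccos(p₁·p₂) ≈ 2.010 rad (115.1°).
Interpolate at f = 0.84 with slerp weights a = sin((1−f)δ)/sin δ ≈ 0.349, b = sin(fδ)/sin δ ≈ 1.097.
p = a·p₁ + b·p₂ ≈ (0.561, -0.707, -0.431); φ = arcsin(p_z) ≈ -25.53°, λ = atan2(p_y, p_x) ≈ -51.56°.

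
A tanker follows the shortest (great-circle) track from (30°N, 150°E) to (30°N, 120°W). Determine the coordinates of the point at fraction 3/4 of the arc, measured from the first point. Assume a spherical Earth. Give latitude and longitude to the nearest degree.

From cos δ = sin φ₁ sin φ₂ + cos φ₁ cos φ₂ cos Δλ, the central angle is δ ≈ 1.318 rad (75.5°).
Interpolate at f = 3/4 with slerp weights a = sin((1−f)δ)/sin δ ≈ 0.334, b = sin(fδ)/sin δ ≈ 0.863.
p = a·p₁ + b·p₂ ≈ (-0.624, -0.502, 0.598); φ = arcsin(p_z) ≈ 36.76°, λ = atan2(p_y, p_x) ≈ -141.18°.

≈ (37°N, 141°W)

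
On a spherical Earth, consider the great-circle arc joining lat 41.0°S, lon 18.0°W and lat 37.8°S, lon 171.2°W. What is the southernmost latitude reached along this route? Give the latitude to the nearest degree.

The great circle lies in the plane with unit normal n̂ = (p₁ × p₂)/|p₁ × p₂|.
Here n̂_z ≈ -0.271; the vertex latitude is φ_max = arccos|n̂_z| ≈ 74.3°.
Check via Clairaut: cos φ_max = |cos φ₁| · sin C = cos(41.0°)·sin(158.9°) ≈ 0.271, again giving ≈ 74.3°.

≈ 74°S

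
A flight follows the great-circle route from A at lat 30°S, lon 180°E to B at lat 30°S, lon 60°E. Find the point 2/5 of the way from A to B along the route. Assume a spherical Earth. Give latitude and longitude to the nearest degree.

≈ lat 48°S, lon 135°E

From cos δ = sin φ₁ sin φ₂ + cos φ₁ cos φ₂ cos Δλ, the central angle is δ ≈ 1.696 rad (97.2°).
Interpolate at f = 2/5 with slerp weights a = sin((1−f)δ)/sin δ ≈ 0.858, b = sin(fδ)/sin δ ≈ 0.633.
p = a·p₁ + b·p₂ ≈ (-0.469, 0.474, -0.745); φ = arcsin(p_z) ≈ -48.17°, λ = atan2(p_y, p_x) ≈ 134.66°.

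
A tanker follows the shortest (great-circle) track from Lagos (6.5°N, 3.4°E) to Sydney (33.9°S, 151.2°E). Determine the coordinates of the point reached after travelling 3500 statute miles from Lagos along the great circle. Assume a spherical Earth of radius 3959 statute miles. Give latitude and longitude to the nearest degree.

The haversine formula gives a central angle δ ≈ 2.436 rad (139.6°) between the endpoints. The total great-circle distance is δ·R ≈ 2.436 × 3959 ≈ 9643 mi, so the target fraction is f = 3500/9643 ≈ 0.363.
Interpolate at f ≈ 0.363 with slerp weights a = sin((1−f)δ)/sin δ ≈ 1.541, b = sin(fδ)/sin δ ≈ 1.192.
p = a·p₁ + b·p₂ ≈ (0.661, 0.567, -0.490); φ = arcsin(p_z) ≈ -29.36°, λ = atan2(p_y, p_x) ≈ 40.62°.

≈ 29°S, 41°E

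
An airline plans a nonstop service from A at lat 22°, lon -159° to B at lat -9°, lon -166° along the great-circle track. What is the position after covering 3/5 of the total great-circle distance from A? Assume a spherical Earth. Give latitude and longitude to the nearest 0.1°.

Convert each endpoint to a unit vector on the sphere (x = cos φ cos λ, y = cos φ sin λ, z = sin φ).
The central angle between the endpoints is δ = arccos(p₁·p₂) ≈ 0.554 rad (31.8°).
Interpolate at f = 3/5 with slerp weights a = sin((1−f)δ)/sin δ ≈ 0.418, b = sin(fδ)/sin δ ≈ 0.620.
p = a·p₁ + b·p₂ ≈ (-0.956, -0.287, 0.059); φ = arcsin(p_z) ≈ 3.41°, λ = atan2(p_y, p_x) ≈ -163.29°.

≈ lat 3.4°, lon -163.3°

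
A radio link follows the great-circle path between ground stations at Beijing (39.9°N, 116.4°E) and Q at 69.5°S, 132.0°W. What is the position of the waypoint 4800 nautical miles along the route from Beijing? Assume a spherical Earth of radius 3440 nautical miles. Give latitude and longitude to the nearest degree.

≈ 34°S, 149°E

Convert each endpoint to a unit vector on the sphere (x = cos φ cos λ, y = cos φ sin λ, z = sin φ).
The central angle between the endpoints is δ = arccos(p₁·p₂) ≈ 2.346 rad (134.4°). The total great-circle distance is δ·R ≈ 2.346 × 3440 ≈ 8070 nmi, so the target fraction is f = 4800/8070 ≈ 0.595.
Interpolate at f ≈ 0.595 with slerp weights a = sin((1−f)δ)/sin δ ≈ 1.139, b = sin(fδ)/sin δ ≈ 1.378.
p = a·p₁ + b·p₂ ≈ (-0.711, 0.424, -0.560); φ = arcsin(p_z) ≈ -34.08°, λ = atan2(p_y, p_x) ≈ 149.21°.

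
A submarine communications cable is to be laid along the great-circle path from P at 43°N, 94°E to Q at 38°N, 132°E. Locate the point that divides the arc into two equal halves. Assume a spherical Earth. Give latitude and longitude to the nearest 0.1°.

The haversine formula gives a central angle δ ≈ 0.507 rad (29.1°) between the endpoints.
Interpolate at f = 1/2 with slerp weights a = sin((1−f)δ)/sin δ ≈ 0.517, b = sin(fδ)/sin δ ≈ 0.517.
p = a·p₁ + b·p₂ ≈ (-0.299, 0.679, 0.670); φ = arcsin(p_z) ≈ 42.09°, λ = atan2(p_y, p_x) ≈ 113.74°.

≈ 42.1°N, 113.7°E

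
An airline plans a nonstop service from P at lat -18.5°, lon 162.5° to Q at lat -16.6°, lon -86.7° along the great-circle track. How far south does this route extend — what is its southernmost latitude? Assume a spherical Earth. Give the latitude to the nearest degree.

≈ -29°

The great circle lies in the plane with unit normal n̂ = (p₁ × p₂)/|p₁ × p₂|.
Here n̂_z ≈ +0.873; the vertex latitude is φ_max = arccos|n̂_z| ≈ 29.1°.
Check via Clairaut: cos φ_max = |cos φ₁| · sin C = cos(18.5°)·sin(112.9°) ≈ 0.873, again giving ≈ 29.1°.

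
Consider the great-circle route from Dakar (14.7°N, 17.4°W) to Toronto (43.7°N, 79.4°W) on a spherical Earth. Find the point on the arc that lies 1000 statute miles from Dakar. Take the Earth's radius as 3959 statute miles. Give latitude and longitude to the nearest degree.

≈ 24°N, 29°W

From cos δ = sin φ₁ sin φ₂ + cos φ₁ cos φ₂ cos Δλ, the central angle is δ ≈ 1.043 rad (59.8°). The total great-circle distance is δ·R ≈ 1.043 × 3959 ≈ 4129 mi, so the target fraction is f = 1000/4129 ≈ 0.242.
Interpolate at f ≈ 0.242 with slerp weights a = sin((1−f)δ)/sin δ ≈ 0.823, b = sin(fδ)/sin δ ≈ 0.289.
p = a·p₁ + b·p₂ ≈ (0.798, -0.444, 0.409); φ = arcsin(p_z) ≈ 24.12°, λ = atan2(p_y, p_x) ≈ -29.07°.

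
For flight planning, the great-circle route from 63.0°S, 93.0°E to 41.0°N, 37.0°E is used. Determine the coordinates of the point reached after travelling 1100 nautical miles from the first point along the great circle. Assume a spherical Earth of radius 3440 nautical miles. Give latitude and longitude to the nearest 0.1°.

Write both endpoints as unit vectors p₁, p₂ with components (cos φ cos λ, cos φ sin λ, sin φ).
The central angle between the endpoints is δ = arccos(p₁·p₂) ≈ 1.975 rad (113.1°). The total great-circle distance is δ·R ≈ 1.975 × 3440 ≈ 6793 nmi, so the target fraction is f = 1100/6793 ≈ 0.162.
Interpolate at f ≈ 0.162 with slerp weights a = sin((1−f)δ)/sin δ ≈ 1.084, b = sin(fδ)/sin δ ≈ 0.342.
p = a·p₁ + b·p₂ ≈ (0.180, 0.647, -0.741); φ = arcsin(p_z) ≈ -47.84°, λ = atan2(p_y, p_x) ≈ 74.42°.

≈ 47.8°S, 74.4°E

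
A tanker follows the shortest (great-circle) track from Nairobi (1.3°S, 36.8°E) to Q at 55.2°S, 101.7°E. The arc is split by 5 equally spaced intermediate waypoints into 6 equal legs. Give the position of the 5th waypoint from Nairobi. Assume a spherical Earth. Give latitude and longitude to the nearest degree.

The haversine formula gives a central angle δ ≈ 1.307 rad (74.9°) between the endpoints.
Interpolate at f = 5/6 with slerp weights a = sin((1−f)δ)/sin δ ≈ 0.224, b = sin(fδ)/sin δ ≈ 0.918.
p = a·p₁ + b·p₂ ≈ (0.073, 0.647, -0.759); φ = arcsin(p_z) ≈ -49.37°, λ = atan2(p_y, p_x) ≈ 83.57°.

≈ 49°S, 84°E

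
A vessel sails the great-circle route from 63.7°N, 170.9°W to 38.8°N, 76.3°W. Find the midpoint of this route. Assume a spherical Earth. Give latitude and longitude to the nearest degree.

The haversine formula gives a central angle δ ≈ 1.007 rad (57.7°) between the endpoints.
Interpolate at f = 1/2 with slerp weights a = sin((1−f)δ)/sin δ ≈ 0.571, b = sin(fδ)/sin δ ≈ 0.571.
p = a·p₁ + b·p₂ ≈ (-0.144, -0.472, 0.870); φ = arcsin(p_z) ≈ 60.41°, λ = atan2(p_y, p_x) ≈ -107.00°.

≈ 60°N, 107°W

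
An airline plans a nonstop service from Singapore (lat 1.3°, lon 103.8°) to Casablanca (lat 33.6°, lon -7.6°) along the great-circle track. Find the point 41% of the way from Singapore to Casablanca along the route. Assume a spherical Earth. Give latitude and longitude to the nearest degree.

≈ lat 25°, lon 66°

Convert each endpoint to a unit vector on the sphere (x = cos φ cos λ, y = cos φ sin λ, z = sin φ).
The central angle between the endpoints is δ = arccos(p₁·p₂) ≈ 1.866 rad (106.9°).
Interpolate at f = 0.41 with slerp weights a = sin((1−f)δ)/sin δ ≈ 0.932, b = sin(fδ)/sin δ ≈ 0.724.
p = a·p₁ + b·p₂ ≈ (0.376, 0.825, 0.422); φ = arcsin(p_z) ≈ 24.95°, λ = atan2(p_y, p_x) ≈ 65.53°.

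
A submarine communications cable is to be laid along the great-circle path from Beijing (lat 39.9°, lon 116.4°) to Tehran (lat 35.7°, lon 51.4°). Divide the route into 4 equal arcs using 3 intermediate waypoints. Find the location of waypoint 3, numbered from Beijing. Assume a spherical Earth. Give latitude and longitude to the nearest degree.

≈ lat 40°, lon 66°

The haversine formula gives a central angle δ ≈ 0.879 rad (50.4°) between the endpoints.
Interpolate at f = 3/4 with slerp weights a = sin((1−f)δ)/sin δ ≈ 0.283, b = sin(fδ)/sin δ ≈ 0.795.
p = a·p₁ + b·p₂ ≈ (0.306, 0.699, 0.646); φ = arcsin(p_z) ≈ 40.22°, λ = atan2(p_y, p_x) ≈ 66.34°.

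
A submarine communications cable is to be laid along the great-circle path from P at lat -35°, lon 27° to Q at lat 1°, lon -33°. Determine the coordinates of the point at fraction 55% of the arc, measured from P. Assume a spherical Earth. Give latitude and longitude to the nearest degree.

Write both endpoints as unit vectors p₁, p₂ with components (cos φ cos λ, cos φ sin λ, sin φ).
The central angle between the endpoints is δ = arccos(p₁·p₂) ≈ 1.160 rad (66.5°).
Interpolate at f = 0.55 with slerp weights a = sin((1−f)δ)/sin δ ≈ 0.544, b = sin(fδ)/sin δ ≈ 0.650.
p = a·p₁ + b·p₂ ≈ (0.942, -0.152, -0.301); φ = arcsin(p_z) ≈ -17.49°, λ = atan2(p_y, p_x) ≈ -9.14°.

≈ lat -17°, lon -9°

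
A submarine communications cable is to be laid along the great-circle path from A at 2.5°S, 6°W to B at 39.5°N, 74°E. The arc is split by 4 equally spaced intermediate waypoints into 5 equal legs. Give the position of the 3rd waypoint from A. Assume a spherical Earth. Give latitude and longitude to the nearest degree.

≈ 28°N, 36°E

Write both endpoints as unit vectors p₁, p₂ with components (cos φ cos λ, cos φ sin λ, sin φ).
The central angle between the endpoints is δ = arccos(p₁·p₂) ≈ 1.464 rad (83.9°).
Interpolate at f = 3/5 with slerp weights a = sin((1−f)δ)/sin δ ≈ 0.556, b = sin(fδ)/sin δ ≈ 0.774.
p = a·p₁ + b·p₂ ≈ (0.717, 0.516, 0.468); φ = arcsin(p_z) ≈ 27.92°, λ = atan2(p_y, p_x) ≈ 35.75°.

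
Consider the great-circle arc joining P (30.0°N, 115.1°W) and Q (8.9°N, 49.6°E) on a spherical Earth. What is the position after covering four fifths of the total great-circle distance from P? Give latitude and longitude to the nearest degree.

From cos δ = sin φ₁ sin φ₂ + cos φ₁ cos φ₂ cos Δλ, the central angle is δ ≈ 2.416 rad (138.4°).
Interpolate at f = 4/5 with slerp weights a = sin((1−f)δ)/sin δ ≈ 0.700, b = sin(fδ)/sin δ ≈ 1.409.
p = a·p₁ + b·p₂ ≈ (0.645, 0.511, 0.568); φ = arcsin(p_z) ≈ 34.61°, λ = atan2(p_y, p_x) ≈ 38.40°.

≈ (35°N, 38°E)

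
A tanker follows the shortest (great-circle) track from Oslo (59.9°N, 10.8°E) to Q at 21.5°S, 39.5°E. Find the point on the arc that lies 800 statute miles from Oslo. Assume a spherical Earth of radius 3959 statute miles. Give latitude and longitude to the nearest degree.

≈ 49°N, 19°E

The haversine formula gives a central angle δ ≈ 1.478 rad (84.7°) between the endpoints. The total great-circle distance is δ·R ≈ 1.478 × 3959 ≈ 5853 mi, so the target fraction is f = 800/5853 ≈ 0.137.
Interpolate at f ≈ 0.137 with slerp weights a = sin((1−f)δ)/sin δ ≈ 0.961, b = sin(fδ)/sin δ ≈ 0.202.
p = a·p₁ + b·p₂ ≈ (0.618, 0.210, 0.758); φ = arcsin(p_z) ≈ 49.25°, λ = atan2(p_y, p_x) ≈ 18.73°.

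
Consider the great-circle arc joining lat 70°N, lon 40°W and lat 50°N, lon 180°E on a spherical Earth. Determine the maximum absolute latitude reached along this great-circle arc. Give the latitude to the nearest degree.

The great circle lies in the plane with unit normal n̂ = (p₁ × p₂)/|p₁ × p₂|.
Here n̂_z ≈ -0.169; the vertex latitude is φ_max = arccos|n̂_z| ≈ 80.2°.
Check via Clairaut: cos φ_max = |cos φ₁| · sin C = cos(70.0°)·sin(29.7°) ≈ 0.169, again giving ≈ 80.2°.

≈ 80°N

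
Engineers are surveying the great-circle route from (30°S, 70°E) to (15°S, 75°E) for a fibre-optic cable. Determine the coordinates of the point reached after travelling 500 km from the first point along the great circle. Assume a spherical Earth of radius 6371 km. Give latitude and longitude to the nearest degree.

≈ (26°S, 72°E)

From cos δ = sin φ₁ sin φ₂ + cos φ₁ cos φ₂ cos Δλ, the central angle is δ ≈ 0.274 rad (15.7°). The total great-circle distance is δ·R ≈ 0.274 × 6371 ≈ 1745 km, so the target fraction is f = 500/1745 ≈ 0.287.
Interpolate at f ≈ 0.287 with slerp weights a = sin((1−f)δ)/sin δ ≈ 0.718, b = sin(fδ)/sin δ ≈ 0.290.
p = a·p₁ + b·p₂ ≈ (0.285, 0.855, -0.434); φ = arcsin(p_z) ≈ -25.72°, λ = atan2(p_y, p_x) ≈ 71.55°.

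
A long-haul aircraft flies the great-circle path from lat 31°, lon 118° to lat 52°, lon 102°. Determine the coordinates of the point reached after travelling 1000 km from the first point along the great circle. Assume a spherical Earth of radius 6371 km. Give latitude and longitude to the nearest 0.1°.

From cos δ = sin φ₁ sin φ₂ + cos φ₁ cos φ₂ cos Δλ, the central angle is δ ≈ 0.420 rad (24.1°). The total great-circle distance is δ·R ≈ 0.420 × 6371 ≈ 2675 km, so the target fraction is f = 1000/2675 ≈ 0.374.
Interpolate at f ≈ 0.374 with slerp weights a = sin((1−f)δ)/sin δ ≈ 0.638, b = sin(fδ)/sin δ ≈ 0.383.
p = a·p₁ + b·p₂ ≈ (-0.306, 0.713, 0.631); φ = arcsin(p_z) ≈ 39.09°, λ = atan2(p_y, p_x) ≈ 113.19°.

≈ lat 39.1°, lon 113.2°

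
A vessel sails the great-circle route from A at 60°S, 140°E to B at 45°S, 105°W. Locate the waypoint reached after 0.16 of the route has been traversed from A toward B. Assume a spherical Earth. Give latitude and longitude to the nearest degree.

≈ 66°S, 158°E

Convert each endpoint to a unit vector on the sphere (x = cos φ cos λ, y = cos φ sin λ, z = sin φ).
The central angle between the endpoints is δ = arccos(p₁·p₂) ≈ 1.089 rad (62.4°).
Interpolate at f = 0.16 with slerp weights a = sin((1−f)δ)/sin δ ≈ 0.894, b = sin(fδ)/sin δ ≈ 0.196.
p = a·p₁ + b·p₂ ≈ (-0.378, 0.154, -0.913); φ = arcsin(p_z) ≈ -65.90°, λ = atan2(p_y, p_x) ≈ 157.88°.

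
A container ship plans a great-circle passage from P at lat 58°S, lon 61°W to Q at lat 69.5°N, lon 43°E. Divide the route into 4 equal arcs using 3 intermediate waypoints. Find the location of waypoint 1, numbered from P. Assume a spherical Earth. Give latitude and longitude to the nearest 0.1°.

Convert each endpoint to a unit vector on the sphere (x = cos φ cos λ, y = cos φ sin λ, z = sin φ).
The central angle between the endpoints is δ = arccos(p₁·p₂) ≈ 2.567 rad (147.1°).
Interpolate at f = 1/4 with slerp weights a = sin((1−f)δ)/sin δ ≈ 1.725, b = sin(fδ)/sin δ ≈ 1.101.
p = a·p₁ + b·p₂ ≈ (0.725, -0.537, -0.432); φ = arcsin(p_z) ≈ -25.58°, λ = atan2(p_y, p_x) ≈ -36.50°.

≈ lat 25.6°S, lon 36.5°W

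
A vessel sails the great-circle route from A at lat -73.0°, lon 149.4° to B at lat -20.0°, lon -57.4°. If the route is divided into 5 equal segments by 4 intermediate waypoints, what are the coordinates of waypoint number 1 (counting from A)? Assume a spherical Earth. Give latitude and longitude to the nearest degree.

≈ lat -83°, lon -132°

Write both endpoints as unit vectors p₁, p₂ with components (cos φ cos λ, cos φ sin λ, sin φ).
The central angle between the endpoints is δ = arccos(p₁·p₂) ≈ 1.489 rad (85.3°).
Interpolate at f = 1/5 with slerp weights a = sin((1−f)δ)/sin δ ≈ 0.932, b = sin(fδ)/sin δ ≈ 0.294.
p = a·p₁ + b·p₂ ≈ (-0.085, -0.094, -0.992); φ = arcsin(p_z) ≈ -82.69°, λ = atan2(p_y, p_x) ≈ -132.18°.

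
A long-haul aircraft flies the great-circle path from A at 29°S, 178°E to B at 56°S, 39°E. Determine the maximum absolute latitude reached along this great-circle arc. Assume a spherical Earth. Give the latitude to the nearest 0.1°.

≈ 71.3°S

The great circle lies in the plane with unit normal n̂ = (p₁ × p₂)/|p₁ × p₂|.
Here n̂_z ≈ -0.321; the vertex latitude is φ_max = arccos|n̂_z| ≈ 71.3°.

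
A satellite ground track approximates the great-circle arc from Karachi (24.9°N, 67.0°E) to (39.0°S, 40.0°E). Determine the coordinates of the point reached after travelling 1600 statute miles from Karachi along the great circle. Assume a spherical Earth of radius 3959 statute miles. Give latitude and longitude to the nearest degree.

≈ (3°N, 58°E)

Write both endpoints as unit vectors p₁, p₂ with components (cos φ cos λ, cos φ sin λ, sin φ).
The central angle between the endpoints is δ = arccos(p₁·p₂) ≈ 1.199 rad (68.7°). The total great-circle distance is δ·R ≈ 1.199 × 3959 ≈ 4748 mi, so the target fraction is f = 1600/4748 ≈ 0.337.
Interpolate at f ≈ 0.337 with slerp weights a = sin((1−f)δ)/sin δ ≈ 0.766, b = sin(fδ)/sin δ ≈ 0.422.
p = a·p₁ + b·p₂ ≈ (0.523, 0.851, 0.057); φ = arcsin(p_z) ≈ 3.27°, λ = atan2(p_y, p_x) ≈ 58.42°.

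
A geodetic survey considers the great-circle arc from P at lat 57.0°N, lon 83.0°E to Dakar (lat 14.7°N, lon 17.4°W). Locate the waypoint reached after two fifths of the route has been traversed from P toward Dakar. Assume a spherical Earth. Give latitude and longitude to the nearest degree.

≈ lat 52°N, lon 25°E

From cos δ = sin φ₁ sin φ₂ + cos φ₁ cos φ₂ cos Δλ, the central angle is δ ≈ 1.453 rad (83.2°).
Interpolate at f = 2/5 with slerp weights a = sin((1−f)δ)/sin δ ≈ 0.771, b = sin(fδ)/sin δ ≈ 0.553.
p = a·p₁ + b·p₂ ≈ (0.561, 0.257, 0.787); φ = arcsin(p_z) ≈ 51.88°, λ = atan2(p_y, p_x) ≈ 24.58°.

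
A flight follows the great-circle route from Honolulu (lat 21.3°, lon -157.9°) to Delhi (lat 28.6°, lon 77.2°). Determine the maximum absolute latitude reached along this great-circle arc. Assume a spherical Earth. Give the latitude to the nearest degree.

≈ 45°

The great circle lies in the plane with unit normal n̂ = (p₁ × p₂)/|p₁ × p₂|.
Here n̂_z ≈ -0.702; the vertex latitude is φ_max = arccos|n̂_z| ≈ 45.4°.
Check via Clairaut: cos φ_max = |cos φ₁| · sin C = cos(21.3°)·sin(48.9°) ≈ 0.702, again giving ≈ 45.4°.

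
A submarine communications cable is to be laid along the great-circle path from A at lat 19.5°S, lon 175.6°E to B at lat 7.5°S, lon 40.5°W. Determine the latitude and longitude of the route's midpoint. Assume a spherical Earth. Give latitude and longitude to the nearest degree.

Convert each endpoint to a unit vector on the sphere (x = cos φ cos λ, y = cos φ sin λ, z = sin φ).
The central angle between the endpoints is δ = arccos(p₁·p₂) ≈ 2.363 rad (135.4°).
Interpolate at f = 1/2 with slerp weights a = sin((1−f)δ)/sin δ ≈ 1.317, b = sin(fδ)/sin δ ≈ 1.317.
p = a·p₁ + b·p₂ ≈ (-0.245, -0.753, -0.611); φ = arcsin(p_z) ≈ -37.69°, λ = atan2(p_y, p_x) ≈ -108.02°.

≈ lat 38°S, lon 108°W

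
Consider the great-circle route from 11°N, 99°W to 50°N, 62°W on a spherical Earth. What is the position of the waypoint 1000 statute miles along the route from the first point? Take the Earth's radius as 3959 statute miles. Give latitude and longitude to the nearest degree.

Convert each endpoint to a unit vector on the sphere (x = cos φ cos λ, y = cos φ sin λ, z = sin φ).
The central angle between the endpoints is δ = arccos(p₁·p₂) ≈ 0.863 rad (49.5°). The total great-circle distance is δ·R ≈ 0.863 × 3959 ≈ 3417 mi, so the target fraction is f = 1000/3417 ≈ 0.293.
Interpolate at f ≈ 0.293 with slerp weights a = sin((1−f)δ)/sin δ ≈ 0.754, b = sin(fδ)/sin δ ≈ 0.329.
p = a·p₁ + b·p₂ ≈ (-0.017, -0.918, 0.396); φ = arcsin(p_z) ≈ 23.32°, λ = atan2(p_y, p_x) ≈ -91.04°.

≈ 23°N, 91°W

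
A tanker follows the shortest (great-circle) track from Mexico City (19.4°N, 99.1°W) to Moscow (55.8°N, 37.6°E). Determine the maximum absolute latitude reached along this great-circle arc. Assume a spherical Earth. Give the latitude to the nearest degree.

The great circle lies in the plane with unit normal n̂ = (p₁ × p₂)/|p₁ × p₂|.
Here n̂_z ≈ +0.366; the vertex latitude is φ_max = arccos|n̂_z| ≈ 68.5°.
Check via Clairaut: cos φ_max = |cos φ₁| · sin C = cos(19.4°)·sin(22.8°) ≈ 0.366, again giving ≈ 68.5°.

≈ 69°N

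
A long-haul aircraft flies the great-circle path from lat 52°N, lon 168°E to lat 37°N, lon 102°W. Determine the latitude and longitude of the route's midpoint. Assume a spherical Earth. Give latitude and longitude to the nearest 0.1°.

≈ lat 54.0°N, lon 139.6°W

Convert each endpoint to a unit vector on the sphere (x = cos φ cos λ, y = cos φ sin λ, z = sin φ).
The central angle between the endpoints is δ = arccos(p₁·p₂) ≈ 1.077 rad (61.7°).
Interpolate at f = 1/2 with slerp weights a = sin((1−f)δ)/sin δ ≈ 0.582, b = sin(fδ)/sin δ ≈ 0.582.
p = a·p₁ + b·p₂ ≈ (-0.447, -0.380, 0.809); φ = arcsin(p_z) ≈ 54.04°, λ = atan2(p_y, p_x) ≈ -139.63°.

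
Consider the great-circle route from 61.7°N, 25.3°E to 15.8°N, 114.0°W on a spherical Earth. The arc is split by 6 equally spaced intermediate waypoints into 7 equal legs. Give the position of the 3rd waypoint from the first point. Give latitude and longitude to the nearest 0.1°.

Convert each endpoint to a unit vector on the sphere (x = cos φ cos λ, y = cos φ sin λ, z = sin φ).
The central angle between the endpoints is δ = arccos(p₁·p₂) ≈ 1.677 rad (96.1°).
Interpolate at f = 3/7 with slerp weights a = sin((1−f)δ)/sin δ ≈ 0.823, b = sin(fδ)/sin δ ≈ 0.662.
p = a·p₁ + b·p₂ ≈ (0.094, -0.415, 0.905); φ = arcsin(p_z) ≈ 64.80°, λ = atan2(p_y, p_x) ≈ -77.31°.

≈ 64.8°N, 77.3°W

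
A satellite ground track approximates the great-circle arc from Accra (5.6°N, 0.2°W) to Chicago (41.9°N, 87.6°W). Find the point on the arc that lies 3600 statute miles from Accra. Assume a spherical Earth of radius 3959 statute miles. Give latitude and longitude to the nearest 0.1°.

≈ 35.6°N, 46.7°W

Convert each endpoint to a unit vector on the sphere (x = cos φ cos λ, y = cos φ sin λ, z = sin φ).
The central angle between the endpoints is δ = arccos(p₁·p₂) ≈ 1.472 rad (84.3°). The total great-circle distance is δ·R ≈ 1.472 × 3959 ≈ 5827 mi, so the target fraction is f = 3600/5827 ≈ 0.618.
Interpolate at f ≈ 0.618 with slerp weights a = sin((1−f)δ)/sin δ ≈ 0.536, b = sin(fδ)/sin δ ≈ 0.793.
p = a·p₁ + b·p₂ ≈ (0.558, -0.592, 0.582); φ = arcsin(p_z) ≈ 35.58°, λ = atan2(p_y, p_x) ≈ -46.67°.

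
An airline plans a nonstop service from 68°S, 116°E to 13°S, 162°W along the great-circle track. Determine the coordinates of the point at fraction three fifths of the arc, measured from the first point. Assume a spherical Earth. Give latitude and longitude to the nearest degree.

≈ 40°S, 177°W

Convert each endpoint to a unit vector on the sphere (x = cos φ cos λ, y = cos φ sin λ, z = sin φ).
The central angle between the endpoints is δ = arccos(p₁·p₂) ≈ 1.308 rad (75.0°).
Interpolate at f = 3/5 with slerp weights a = sin((1−f)δ)/sin δ ≈ 0.518, b = sin(fδ)/sin δ ≈ 0.732.
p = a·p₁ + b·p₂ ≈ (-0.763, -0.046, -0.644); φ = arcsin(p_z) ≈ -40.13°, λ = atan2(p_y, p_x) ≈ -176.54°.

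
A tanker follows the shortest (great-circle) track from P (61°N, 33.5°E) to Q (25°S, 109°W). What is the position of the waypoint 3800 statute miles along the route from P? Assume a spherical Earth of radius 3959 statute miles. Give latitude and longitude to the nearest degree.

Write both endpoints as unit vectors p₁, p₂ with components (cos φ cos λ, cos φ sin λ, sin φ).
The central angle between the endpoints is δ = arccos(p₁·p₂) ≈ 2.372 rad (135.9°). The total great-circle distance is δ·R ≈ 2.372 × 3959 ≈ 9391 mi, so the target fraction is f = 3800/9391 ≈ 0.405.
Interpolate at f ≈ 0.405 with slerp weights a = sin((1−f)δ)/sin δ ≈ 1.419, b = sin(fδ)/sin δ ≈ 1.177.
p = a·p₁ + b·p₂ ≈ (0.226, -0.629, 0.744); φ = arcsin(p_z) ≈ 48.05°, λ = atan2(p_y, p_x) ≈ -70.21°.

≈ (48°N, 70°W)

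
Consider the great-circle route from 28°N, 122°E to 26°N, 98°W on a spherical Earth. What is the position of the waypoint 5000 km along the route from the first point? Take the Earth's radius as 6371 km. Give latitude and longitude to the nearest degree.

Write both endpoints as unit vectors p₁, p₂ with components (cos φ cos λ, cos φ sin λ, sin φ).
The central angle between the endpoints is δ = arccos(p₁·p₂) ≈ 1.985 rad (113.7°). The total great-circle distance is δ·R ≈ 1.985 × 6371 ≈ 12644 km, so the target fraction is f = 5000/12644 ≈ 0.395.
Interpolate at f ≈ 0.395 with slerp weights a = sin((1−f)δ)/sin δ ≈ 1.018, b = sin(fδ)/sin δ ≈ 0.772.
p = a·p₁ + b·p₂ ≈ (-0.573, 0.075, 0.816); φ = arcsin(p_z) ≈ 54.71°, λ = atan2(p_y, p_x) ≈ 172.52°.

≈ 55°N, 173°E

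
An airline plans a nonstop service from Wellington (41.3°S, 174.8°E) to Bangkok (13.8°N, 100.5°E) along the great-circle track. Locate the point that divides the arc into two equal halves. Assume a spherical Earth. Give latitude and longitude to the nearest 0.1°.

≈ 17.0°S, 132.1°E

Convert each endpoint to a unit vector on the sphere (x = cos φ cos λ, y = cos φ sin λ, z = sin φ).
The central angle between the endpoints is δ = arccos(p₁·p₂) ≈ 1.531 rad (87.7°).
Interpolate at f = 1/2 with slerp weights a = sin((1−f)δ)/sin δ ≈ 0.693, b = sin(fδ)/sin δ ≈ 0.693.
p = a·p₁ + b·p₂ ≈ (-0.641, 0.709, -0.292); φ = arcsin(p_z) ≈ -16.99°, λ = atan2(p_y, p_x) ≈ 132.13°.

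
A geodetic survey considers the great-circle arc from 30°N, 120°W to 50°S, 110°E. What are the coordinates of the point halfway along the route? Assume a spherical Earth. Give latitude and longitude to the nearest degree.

From cos δ = sin φ₁ sin φ₂ + cos φ₁ cos φ₂ cos Δλ, the central angle is δ ≈ 2.405 rad (137.8°).
Interpolate at f = 1/2 with slerp weights a = sin((1−f)δ)/sin δ ≈ 1.389, b = sin(fδ)/sin δ ≈ 1.389.
p = a·p₁ + b·p₂ ≈ (-0.907, -0.203, -0.370); φ = arcsin(p_z) ≈ -21.69°, λ = atan2(p_y, p_x) ≈ -167.40°.

≈ 22°S, 167°W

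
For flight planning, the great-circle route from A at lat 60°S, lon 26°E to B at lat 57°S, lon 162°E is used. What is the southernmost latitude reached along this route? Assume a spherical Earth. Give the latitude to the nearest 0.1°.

The great circle lies in the plane with unit normal n̂ = (p₁ × p₂)/|p₁ × p₂|.
Here n̂_z ≈ +0.223; the vertex latitude is φ_max = arccos|n̂_z| ≈ 77.1°.
Check via Clairaut: cos φ_max = |cos φ₁| · sin C = cos(60.0°)·sin(153.5°) ≈ 0.223, again giving ≈ 77.1°.

≈ 77.1°S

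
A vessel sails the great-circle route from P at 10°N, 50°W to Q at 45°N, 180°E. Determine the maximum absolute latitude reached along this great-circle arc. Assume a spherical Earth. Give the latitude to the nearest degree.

≈ 56°N

The great circle lies in the plane with unit normal n̂ = (p₁ × p₂)/|p₁ × p₂|.
Here n̂_z ≈ -0.564; the vertex latitude is φ_max = arccos|n̂_z| ≈ 55.7°.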